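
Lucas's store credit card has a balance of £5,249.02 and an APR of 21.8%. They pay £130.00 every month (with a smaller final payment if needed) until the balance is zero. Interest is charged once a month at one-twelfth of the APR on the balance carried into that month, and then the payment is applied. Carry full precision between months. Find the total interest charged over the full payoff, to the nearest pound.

£4,300

Monthly rate r = 21.8%/12 = 1.81667% = 0.0181667.
Payoff takes n = ⌈−ln(1 − rB₀/P)/ln(1+r)⌉ = ⌈73.454⌉ = 74 payments; the last is £59.36.
Total paid = 73·£130.00 + £59.36 = £9,549.36.
Total interest = total paid − principal = £9,549.36 − £5,249.02 = £4,300.34.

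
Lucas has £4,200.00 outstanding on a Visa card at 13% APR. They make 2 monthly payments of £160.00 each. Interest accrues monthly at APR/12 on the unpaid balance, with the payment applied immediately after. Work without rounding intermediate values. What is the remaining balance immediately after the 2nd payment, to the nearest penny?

Monthly rate r = 13%/12 = 1.08333% = 0.0108333.
Each month: B ← B·(1+r) − £160.00.
Month 1: interest £45.50; balance after payment £4,085.50.
Month 2: interest £44.26; balance after payment £3,969.76.

£3,969.76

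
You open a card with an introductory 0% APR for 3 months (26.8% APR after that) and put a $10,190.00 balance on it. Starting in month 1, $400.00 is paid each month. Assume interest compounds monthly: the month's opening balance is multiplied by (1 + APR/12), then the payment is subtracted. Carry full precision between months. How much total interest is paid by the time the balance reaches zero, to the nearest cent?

Promo months 1–3 at r₀ = 0%/12 = 0; months 4+ at r₁ = 26.8%/12 = 0.0223333.
After month 3 (no interest yet): B = $10,190.00 − 3·$400.00 = $8,990.00.
Then at r₁ with $400.00/mo: n₂ = −ln(1 − r₁·B/P)/ln(1+r₁) ≈ 31.56 → 32 more payments.
Total paid = 34·$400.00 + $224.25 = $13,824.25; interest = $13,824.25 − $10,190.00 = $3,634.25.

$3,634.25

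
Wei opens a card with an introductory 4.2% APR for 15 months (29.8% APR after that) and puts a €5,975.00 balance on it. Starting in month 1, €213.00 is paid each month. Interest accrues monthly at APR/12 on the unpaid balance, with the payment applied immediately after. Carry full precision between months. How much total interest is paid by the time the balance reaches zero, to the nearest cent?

€992.34

Promo months 1–15 at r₀ = 4.2%/12 = 0.0035; months 16+ at r₁ = 29.8%/12 = 0.0248333.
After month 15: iterate B ← B·(1+r₀) − €213.00 for 15 months → €3,022.01.
Then at r₁ with €213.00/mo: n₂ = −ln(1 − r₁·B/P)/ln(1+r₁) ≈ 17.71 → 18 more payments.
Total paid = 32·€213.00 + €151.34 = €6,967.34; interest = €6,967.34 − €5,975.00 = €992.34.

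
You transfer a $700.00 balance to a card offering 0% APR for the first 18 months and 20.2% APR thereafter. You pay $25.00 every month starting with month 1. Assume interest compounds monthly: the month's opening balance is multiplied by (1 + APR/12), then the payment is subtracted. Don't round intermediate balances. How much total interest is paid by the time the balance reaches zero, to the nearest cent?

$26.05

Promo months 1–18 at r₀ = 0%/12 = 0; months 19+ at r₁ = 20.2%/12 = 0.0168333.
After month 18 (no interest yet): B = $700.00 − 18·$25.00 = $250.00.
Then at r₁ with $25.00/mo: n₂ = −ln(1 − r₁·B/P)/ln(1+r₁) ≈ 11.04 → 12 more payments.
Total paid = 29·$25.00 + $1.05 = $726.05; interest = $726.05 − $700.00 = $26.05.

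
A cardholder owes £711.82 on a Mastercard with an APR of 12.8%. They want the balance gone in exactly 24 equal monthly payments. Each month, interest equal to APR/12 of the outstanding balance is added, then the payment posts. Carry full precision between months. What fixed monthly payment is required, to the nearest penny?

£33.77

Monthly rate r = 12.8%/12 = 1.06667% = 0.0106667.
Level-payment amortization: P = B₀·r / (1 − (1+r)^(−n)) = 711.82·0.0106667 / (1 − 1.01067^(−24)).
Denominator 1 − (1+r)^(−24) = 0.224807814.
P = 7.59275 / 0.224807814 ≈ 33.77.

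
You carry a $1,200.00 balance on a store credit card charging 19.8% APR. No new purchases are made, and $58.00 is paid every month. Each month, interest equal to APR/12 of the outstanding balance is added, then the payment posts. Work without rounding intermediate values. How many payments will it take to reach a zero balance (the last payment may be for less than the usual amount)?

Monthly rate r = 19.8%/12 = 1.65% = 0.0165.
Recurrence: B ← B·(1+r) − $58.00.
Month 1: interest $19.80; balance after payment $1,161.80.
Month 2: interest $19.17; balance after payment $1,122.97.
Closed form: n = −ln(1 − rB₀/P)/ln(1+r) = −ln(0.65862)/ln(1.0165) ≈ 25.518, so the balance reaches zero during payment 26.

26 payments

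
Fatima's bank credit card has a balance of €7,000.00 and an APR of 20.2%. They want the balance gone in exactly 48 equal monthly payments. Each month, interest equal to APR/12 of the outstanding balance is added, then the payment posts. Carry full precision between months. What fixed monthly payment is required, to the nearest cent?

€213.76

Monthly rate r = 20.2%/12 = 1.68333% = 0.0168333.
Level-payment amortization: P = B₀·r / (1 − (1+r)^(−n)) = 7000.00·0.0168333 / (1 − 1.01683^(−48)).
Denominator 1 − (1+r)^(−48) = 0.551243431.
P = 117.833 / 0.551243431 ≈ 213.76.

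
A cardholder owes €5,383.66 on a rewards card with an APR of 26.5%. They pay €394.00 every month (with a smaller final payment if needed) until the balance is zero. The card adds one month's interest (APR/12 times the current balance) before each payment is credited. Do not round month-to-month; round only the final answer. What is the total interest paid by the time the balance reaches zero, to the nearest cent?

€1,096.16

Monthly rate r = 26.5%/12 = 2.20833% = 0.0220833.
Payoff takes n = ⌈−ln(1 − rB₀/P)/ln(1+r)⌉ = ⌈16.444⌉ = 17 payments; the last is €175.82.
Total paid = 16·€394.00 + €175.82 = €6,479.82.
Total interest = total paid − principal = €6,479.82 − €5,383.66 = €1,096.16.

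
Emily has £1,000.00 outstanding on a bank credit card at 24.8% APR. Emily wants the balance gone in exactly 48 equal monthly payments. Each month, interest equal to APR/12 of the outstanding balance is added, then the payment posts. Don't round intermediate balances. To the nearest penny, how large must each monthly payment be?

£33.05

Monthly rate r = 24.8%/12 = 2.06667% = 0.0206667.
Level-payment amortization: P = B₀·r / (1 − (1+r)^(−n)) = 1000.00·0.0206667 / (1 − 1.02067^(−48)).
Denominator 1 − (1+r)^(−48) = 0.625396974.
P = 20.6667 / 0.625396974 ≈ 33.05.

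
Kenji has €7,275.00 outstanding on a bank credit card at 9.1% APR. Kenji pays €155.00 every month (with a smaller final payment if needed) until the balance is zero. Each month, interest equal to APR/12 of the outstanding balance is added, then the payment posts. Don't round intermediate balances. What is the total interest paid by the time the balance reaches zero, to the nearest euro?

Monthly rate r = 9.1%/12 = 0.758333% = 0.00758333.
Payoff takes n = ⌈−ln(1 − rB₀/P)/ln(1+r)⌉ = ⌈58.234⌉ = 59 payments; the last is €36.42.
Total paid = 58·€155.00 + €36.42 = €9,026.42.
Total interest = total paid − principal = €9,026.42 − €7,275.00 = €1,751.42.

€1,751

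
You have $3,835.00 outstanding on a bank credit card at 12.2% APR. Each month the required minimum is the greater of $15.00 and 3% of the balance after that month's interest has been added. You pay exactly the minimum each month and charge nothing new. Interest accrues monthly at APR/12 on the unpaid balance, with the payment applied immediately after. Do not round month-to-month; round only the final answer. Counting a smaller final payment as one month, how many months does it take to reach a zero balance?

142 months

Monthly rate r = 12.2%/12 = 1.01667% = 0.0101667.
While 3% of the post-interest balance exceeds $15.00, each month B ← (B·(1+r))·(1 − 0.03), i.e. B shrinks by the factor (1+r)·0.97 = 0.97986.
This holds for months 1–101. Entering month 102 the balance is $491.37; 3% of the post-interest balance is now below $15.00, so the flat $15.00 minimum applies from here.
From month 102 a fixed $15.00 at rate r clears $491.37 in 41 more payments. Total: 101 + 41 = 142 months.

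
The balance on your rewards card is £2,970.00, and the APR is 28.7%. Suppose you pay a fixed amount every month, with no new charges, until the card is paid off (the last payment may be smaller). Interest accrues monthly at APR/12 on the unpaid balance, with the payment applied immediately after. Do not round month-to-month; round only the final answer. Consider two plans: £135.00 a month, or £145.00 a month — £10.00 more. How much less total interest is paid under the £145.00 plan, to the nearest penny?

Monthly rate r = 28.7%/12 = 2.39167% = 0.0239167.
At £135.00/mo: n = ⌈−ln(1 − rB₀/P)/ln(1+r)⌉ = 32 payments (last £81.55); total interest = total paid − £2,970.00 = £1,296.55.
At £145.00/mo: 29 payments (last £69.90); total interest £1,159.90.
Interest saved = £1,296.55 − £1,159.90 = £136.65.

£136.65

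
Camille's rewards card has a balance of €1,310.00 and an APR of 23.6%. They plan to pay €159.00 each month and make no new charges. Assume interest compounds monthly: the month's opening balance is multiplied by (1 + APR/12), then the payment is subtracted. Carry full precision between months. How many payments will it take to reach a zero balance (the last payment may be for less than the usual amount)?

10 months

Monthly rate r = 23.6%/12 = 1.96667% = 0.0196667.
Recurrence: B ← B·(1+r) − €159.00.
Month 1: interest €25.76; balance after payment €1,176.76.
Month 2: interest €23.14; balance after payment €1,040.91.
Closed form: n = −ln(1 − rB₀/P)/ln(1+r) = −ln(0.83797)/ln(1.01967) ≈ 9.077, so the balance reaches zero during payment 10.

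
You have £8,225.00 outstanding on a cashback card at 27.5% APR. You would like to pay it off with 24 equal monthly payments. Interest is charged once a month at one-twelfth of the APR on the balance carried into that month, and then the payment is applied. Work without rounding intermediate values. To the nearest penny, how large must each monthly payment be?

£449.36

Monthly rate r = 27.5%/12 = 2.29167% = 0.0229167.
Level-payment amortization: P = B₀·r / (1 − (1+r)^(−n)) = 8225.00·0.0229167 / (1 − 1.02292^(−24)).
Denominator 1 − (1+r)^(−24) = 0.419457677.
P = 188.49 / 0.419457677 ≈ 449.36.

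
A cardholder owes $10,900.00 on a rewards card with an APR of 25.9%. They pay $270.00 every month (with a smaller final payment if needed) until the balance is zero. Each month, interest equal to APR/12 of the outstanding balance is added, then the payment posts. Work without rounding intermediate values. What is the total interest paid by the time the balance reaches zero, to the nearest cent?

Monthly rate r = 25.9%/12 = 2.15833% = 0.0215833.
Payoff takes n = ⌈−ln(1 − rB₀/P)/ln(1+r)⌉ = ⌈96.025⌉ = 97 payments; the last is $6.72.
Total paid = 96·$270.00 + $6.72 = $25,926.72.
Total interest = total paid − principal = $25,926.72 − $10,900.00 = $15,026.72.

$15,026.72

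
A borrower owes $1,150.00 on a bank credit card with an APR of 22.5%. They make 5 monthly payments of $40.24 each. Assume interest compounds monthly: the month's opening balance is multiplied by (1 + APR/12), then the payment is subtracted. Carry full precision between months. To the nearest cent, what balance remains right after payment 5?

$1,053.04

Monthly rate r = 22.5%/12 = 1.875% = 0.01875.
Each month: B ← B·(1+r) − $40.24.
Month 1: interest $21.56; balance after payment $1,131.32.
Month 2: interest $21.21; balance after payment $1,112.29.
Month 3: interest $20.86; balance after payment $1,092.91.
Month 4: interest $20.49; balance after payment $1,073.16.
Month 5: interest $20.12; balance after payment $1,053.04.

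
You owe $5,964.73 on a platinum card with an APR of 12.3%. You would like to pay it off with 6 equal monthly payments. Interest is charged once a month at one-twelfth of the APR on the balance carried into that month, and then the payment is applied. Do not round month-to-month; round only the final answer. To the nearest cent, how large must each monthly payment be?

$1,030.09

Monthly rate r = 12.3%/12 = 1.025% = 0.01025.
Level-payment amortization: P = B₀·r / (1 − (1+r)^(−n)) = 5964.73·0.01025 / (1 − 1.01025^(−6)).
Denominator 1 − (1+r)^(−6) = 0.0593526306.
P = 61.1385 / 0.0593526306 ≈ 1030.09.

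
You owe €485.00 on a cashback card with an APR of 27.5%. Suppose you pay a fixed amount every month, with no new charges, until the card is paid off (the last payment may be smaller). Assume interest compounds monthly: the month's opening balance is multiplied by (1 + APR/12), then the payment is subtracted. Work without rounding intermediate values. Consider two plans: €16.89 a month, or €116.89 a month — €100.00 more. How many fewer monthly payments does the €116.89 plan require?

43 fewer payments

Monthly rate r = 27.5%/12 = 2.29167% = 0.0229167.
At €16.89/mo: n = ⌈−ln(1 − rB₀/P)/ln(1+r)⌉ = 48 payments (last €6.14); total interest = total paid − €485.00 = €314.97.
At €116.89/mo: 5 payments (last €48.21); total interest €30.77.
Payments saved = 48 − 5 = 43.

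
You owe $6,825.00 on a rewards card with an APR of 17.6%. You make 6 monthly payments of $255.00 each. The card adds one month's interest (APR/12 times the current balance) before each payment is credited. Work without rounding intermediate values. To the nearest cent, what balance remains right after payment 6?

$5,860.85

Monthly rate r = 17.6%/12 = 1.46667% = 0.0146667.
Each month: B ← B·(1+r) − $255.00.
Month 1: interest $100.10; balance after payment $6,670.10.
Month 2: interest $97.83; balance after payment $6,512.93.
Month 3: interest $95.52; balance after payment $6,353.45.
Month 4: interest $93.18; balance after payment $6,191.64.
Month 5: interest $90.81; balance after payment $6,027.45.
Month 6: interest $88.40; balance after payment $5,860.85.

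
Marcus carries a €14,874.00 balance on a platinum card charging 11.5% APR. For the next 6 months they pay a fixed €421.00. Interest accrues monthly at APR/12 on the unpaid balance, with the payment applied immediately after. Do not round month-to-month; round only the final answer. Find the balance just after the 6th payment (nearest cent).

Monthly rate r = 11.5%/12 = 0.958333% = 0.00958333.
Each month: B ← B·(1+r) − €421.00.
Month 1: interest €142.54; balance after payment €14,595.54.
Month 2: interest €139.87; balance after payment €14,314.42.
Month 3: interest €137.18; balance after payment €14,030.60.
Month 4: interest €134.46; balance after payment €13,744.06.
Month 5: interest €131.71; balance after payment €13,454.77.
Month 6: interest €128.94; balance after payment €13,162.71.

€13,162.71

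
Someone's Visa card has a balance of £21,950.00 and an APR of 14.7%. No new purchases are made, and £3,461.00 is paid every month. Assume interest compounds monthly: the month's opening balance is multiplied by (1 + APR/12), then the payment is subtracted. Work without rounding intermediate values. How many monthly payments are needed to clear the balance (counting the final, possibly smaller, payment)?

Monthly rate r = 14.7%/12 = 1.225% = 0.01225.
Recurrence: B ← B·(1+r) − £3,461.00.
Month 1: interest £268.89; balance after payment £18,757.89.
Month 2: interest £229.78; balance after payment £15,526.67.
Closed form: n = −ln(1 − rB₀/P)/ln(1+r) = −ln(0.92231)/ln(1.01225) ≈ 6.642, so the balance reaches zero during payment 7.

7 months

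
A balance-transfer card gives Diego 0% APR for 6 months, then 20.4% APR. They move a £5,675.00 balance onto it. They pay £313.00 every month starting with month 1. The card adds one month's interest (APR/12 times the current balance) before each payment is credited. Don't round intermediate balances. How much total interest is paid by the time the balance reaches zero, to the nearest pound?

Promo months 1–6 at r₀ = 0%/12 = 0; months 7+ at r₁ = 20.4%/12 = 0.017.
After month 6 (no interest yet): B = £5,675.00 − 6·£313.00 = £3,797.00.
Then at r₁ with £313.00/mo: n₂ = −ln(1 − r₁·B/P)/ln(1+r₁) ≈ 13.70 → 14 more payments.
Total paid = 19·£313.00 + £219.93 = £6,166.93; interest = £6,166.93 − £5,675.00 = £491.93.

£492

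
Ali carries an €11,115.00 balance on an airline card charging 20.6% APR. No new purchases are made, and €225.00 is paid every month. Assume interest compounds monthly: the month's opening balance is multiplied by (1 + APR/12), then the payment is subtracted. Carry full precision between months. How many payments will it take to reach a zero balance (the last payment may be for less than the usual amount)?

Monthly rate r = 20.6%/12 = 1.71667% = 0.0171667.
Recurrence: B ← B·(1+r) − €225.00.
Month 1: interest €190.81; balance after payment €11,080.81.
Month 2: interest €190.22; balance after payment €11,046.03.
Closed form: n = −ln(1 − rB₀/P)/ln(1+r) = −ln(0.15197)/ln(1.01717) ≈ 110.692, so the balance reaches zero during payment 111.

111 payments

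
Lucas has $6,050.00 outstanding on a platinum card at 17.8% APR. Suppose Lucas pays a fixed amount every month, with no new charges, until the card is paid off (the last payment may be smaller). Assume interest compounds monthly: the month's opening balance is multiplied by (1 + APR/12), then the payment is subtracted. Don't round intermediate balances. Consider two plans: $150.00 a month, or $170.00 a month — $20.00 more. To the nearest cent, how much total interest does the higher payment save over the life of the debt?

Monthly rate r = 17.8%/12 = 1.48333% = 0.0148333.
At $150.00/mo: n = ⌈−ln(1 − rB₀/P)/ln(1+r)⌉ = 62 payments (last $140.71); total interest = total paid − $6,050.00 = $3,240.71.
At $170.00/mo: 51 payments (last $165.46); total interest $2,615.46.
Interest saved = $3,240.71 − $2,615.46 = $625.25.

$625.25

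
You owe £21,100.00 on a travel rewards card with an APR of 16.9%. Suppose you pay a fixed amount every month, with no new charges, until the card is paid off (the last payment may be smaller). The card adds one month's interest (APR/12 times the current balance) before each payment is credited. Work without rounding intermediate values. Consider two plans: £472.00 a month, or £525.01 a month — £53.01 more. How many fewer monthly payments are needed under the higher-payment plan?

12 fewer payments

Monthly rate r = 16.9%/12 = 1.40833% = 0.0140833.
At £472.00/mo: n = ⌈−ln(1 − rB₀/P)/ln(1+r)⌉ = 72 payments (last £5.34); total interest = total paid − £21,100.00 = £12,417.34.
At £525.01/mo: 60 payments (last £361.27); total interest £10,236.86.
Payments saved = 72 − 60 = 12.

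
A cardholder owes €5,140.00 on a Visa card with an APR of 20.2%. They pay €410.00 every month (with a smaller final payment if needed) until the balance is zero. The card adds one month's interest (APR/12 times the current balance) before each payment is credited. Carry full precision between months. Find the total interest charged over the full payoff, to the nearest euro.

Monthly rate r = 20.2%/12 = 1.68333% = 0.0168333.
Payoff takes n = ⌈−ln(1 − rB₀/P)/ln(1+r)⌉ = ⌈14.199⌉ = 15 payments; the last is €82.21.
Total paid = 14·€410.00 + €82.21 = €5,822.21.
Total interest = total paid − principal = €5,822.21 − €5,140.00 = €682.21.

€682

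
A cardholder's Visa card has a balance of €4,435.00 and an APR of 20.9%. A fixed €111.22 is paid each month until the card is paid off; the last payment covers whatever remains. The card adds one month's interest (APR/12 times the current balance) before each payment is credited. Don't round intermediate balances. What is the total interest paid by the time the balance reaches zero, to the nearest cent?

€3,203.44

Monthly rate r = 20.9%/12 = 1.74167% = 0.0174167.
Payoff takes n = ⌈−ln(1 − rB₀/P)/ln(1+r)⌉ = ⌈68.677⌉ = 69 payments; the last is €75.48.
Total paid = 68·€111.22 + €75.48 = €7,638.44.
Total interest = total paid − principal = €7,638.44 − €4,435.00 = €3,203.44.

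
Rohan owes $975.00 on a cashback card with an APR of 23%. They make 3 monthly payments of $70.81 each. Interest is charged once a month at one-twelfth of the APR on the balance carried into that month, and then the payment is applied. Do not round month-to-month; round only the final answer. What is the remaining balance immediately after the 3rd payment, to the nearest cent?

Monthly rate r = 23%/12 = 1.91667% = 0.0191667.
Each month: B ← B·(1+r) − $70.81.
Month 1: interest $18.69; balance after payment $922.88.
Month 2: interest $17.69; balance after payment $869.76.
Month 3: interest $16.67; balance after payment $815.62.

$815.62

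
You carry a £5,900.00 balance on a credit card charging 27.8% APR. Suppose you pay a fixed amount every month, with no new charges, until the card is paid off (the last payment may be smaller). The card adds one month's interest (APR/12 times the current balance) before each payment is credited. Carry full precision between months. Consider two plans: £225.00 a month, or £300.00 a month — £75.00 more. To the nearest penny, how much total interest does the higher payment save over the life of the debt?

£1,221.48

Monthly rate r = 27.8%/12 = 2.31667% = 0.0231667.
At £225.00/mo: n = ⌈−ln(1 − rB₀/P)/ln(1+r)⌉ = 41 payments (last £187.76); total interest = total paid − £5,900.00 = £3,287.76.
At £300.00/mo: 27 payments (last £166.28); total interest £2,066.28.
Interest saved = £3,287.76 − £2,066.28 = £1,221.48.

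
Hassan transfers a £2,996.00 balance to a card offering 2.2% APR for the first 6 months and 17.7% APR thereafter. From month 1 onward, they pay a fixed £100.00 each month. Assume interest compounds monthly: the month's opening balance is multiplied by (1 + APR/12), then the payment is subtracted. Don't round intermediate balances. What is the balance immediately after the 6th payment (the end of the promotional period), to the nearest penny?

£2,426.35

Promo months 1–6 at r₀ = 2.2%/12 = 0.00183333; months 7+ at r₁ = 17.7%/12 = 0.01475.
After month 6: iterate B ← B·(1+r₀) − £100.00 for 6 months → £2,426.35.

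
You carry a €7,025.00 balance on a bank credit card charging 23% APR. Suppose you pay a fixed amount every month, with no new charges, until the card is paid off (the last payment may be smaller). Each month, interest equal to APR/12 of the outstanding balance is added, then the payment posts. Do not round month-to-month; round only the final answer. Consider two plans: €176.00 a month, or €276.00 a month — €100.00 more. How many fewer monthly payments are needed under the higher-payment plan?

41 fewer payments

Monthly rate r = 23%/12 = 1.91667% = 0.0191667.
At €176.00/mo: n = ⌈−ln(1 − rB₀/P)/ln(1+r)⌉ = 77 payments (last €50.66); total interest = total paid − €7,025.00 = €6,401.66.
At €276.00/mo: 36 payments (last €68.04); total interest €2,703.04.
Payments saved = 77 − 36 = 41.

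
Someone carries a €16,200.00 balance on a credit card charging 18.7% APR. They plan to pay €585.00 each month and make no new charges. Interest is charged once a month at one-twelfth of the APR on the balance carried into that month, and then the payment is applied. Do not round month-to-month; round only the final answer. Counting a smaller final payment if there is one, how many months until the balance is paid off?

Monthly rate r = 18.7%/12 = 1.55833% = 0.0155833.
Recurrence: B ← B·(1+r) − €585.00.
Month 1: interest €252.45; balance after payment €15,867.45.
Month 2: interest €247.27; balance after payment €15,529.72.
Closed form: n = −ln(1 − rB₀/P)/ln(1+r) = −ln(0.56846)/ln(1.01558) ≈ 36.527, so the balance reaches zero during payment 37.

37 months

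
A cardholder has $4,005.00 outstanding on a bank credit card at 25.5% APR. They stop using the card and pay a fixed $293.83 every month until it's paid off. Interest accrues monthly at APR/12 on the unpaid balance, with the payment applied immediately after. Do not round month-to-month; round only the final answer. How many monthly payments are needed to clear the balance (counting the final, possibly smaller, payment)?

Monthly rate r = 25.5%/12 = 2.125% = 0.02125.
Recurrence: B ← B·(1+r) − $293.83.
Month 1: interest $85.11; balance after payment $3,796.28.
Month 2: interest $80.67; balance after payment $3,583.12.
Closed form: n = −ln(1 − rB₀/P)/ln(1+r) = −ln(0.71036)/ln(1.02125) ≈ 16.264, so the balance reaches zero during payment 17.

17 months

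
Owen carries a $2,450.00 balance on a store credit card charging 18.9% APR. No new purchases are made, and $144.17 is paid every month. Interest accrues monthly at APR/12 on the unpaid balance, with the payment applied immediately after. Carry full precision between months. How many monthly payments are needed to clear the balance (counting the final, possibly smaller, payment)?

20 months

Monthly rate r = 18.9%/12 = 1.575% = 0.01575.
Recurrence: B ← B·(1+r) − $144.17.
Month 1: interest $38.59; balance after payment $2,344.42.
Month 2: interest $36.92; balance after payment $2,237.17.
Closed form: n = −ln(1 − rB₀/P)/ln(1+r) = −ln(0.73235)/ln(1.01575) ≈ 19.933, so the balance reaches zero during payment 20.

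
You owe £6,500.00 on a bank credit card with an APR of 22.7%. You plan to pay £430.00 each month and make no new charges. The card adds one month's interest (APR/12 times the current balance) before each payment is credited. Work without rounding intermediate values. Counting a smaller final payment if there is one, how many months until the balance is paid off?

Monthly rate r = 22.7%/12 = 1.89167% = 0.0189167.
Recurrence: B ← B·(1+r) − £430.00.
Month 1: interest £122.96; balance after payment £6,192.96.
Month 2: interest £117.15; balance after payment £5,880.11.
Closed form: n = −ln(1 − rB₀/P)/ln(1+r) = −ln(0.71405)/ln(1.01892) ≈ 17.972, so the balance reaches zero during payment 18.

18 payments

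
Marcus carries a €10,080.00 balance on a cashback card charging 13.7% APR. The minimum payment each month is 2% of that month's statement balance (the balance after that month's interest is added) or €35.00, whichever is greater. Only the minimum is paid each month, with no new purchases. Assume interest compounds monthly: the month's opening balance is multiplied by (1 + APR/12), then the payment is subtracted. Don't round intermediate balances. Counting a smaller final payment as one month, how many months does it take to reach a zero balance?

Monthly rate r = 13.7%/12 = 1.14167% = 0.0114167.
While 2% of the post-interest balance exceeds €35.00, each month B ← (B·(1+r))·(1 − 0.02), i.e. B shrinks by the factor (1+r)·0.98 = 0.99119.
This holds for months 1–200. Entering month 201 the balance is €1,716.71; 2% of the post-interest balance is now below €35.00, so the flat €35.00 minimum applies from here.
From month 201 a fixed €35.00 at rate r clears €1,716.71 in 73 more payments. Total: 200 + 73 = 273 months.

273 months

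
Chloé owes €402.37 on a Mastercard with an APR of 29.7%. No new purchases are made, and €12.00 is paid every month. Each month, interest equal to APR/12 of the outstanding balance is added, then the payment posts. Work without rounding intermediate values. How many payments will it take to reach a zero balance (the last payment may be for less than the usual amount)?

Monthly rate r = 29.7%/12 = 2.475% = 0.02475.
Recurrence: B ← B·(1+r) − €12.00.
Month 1: interest €9.96; balance after payment €400.33.
Month 2: interest €9.91; balance after payment €398.24.
Closed form: n = −ln(1 − rB₀/P)/ln(1+r) = −ln(0.17011)/ln(1.02475) ≈ 72.450, so the balance reaches zero during payment 73.

73 months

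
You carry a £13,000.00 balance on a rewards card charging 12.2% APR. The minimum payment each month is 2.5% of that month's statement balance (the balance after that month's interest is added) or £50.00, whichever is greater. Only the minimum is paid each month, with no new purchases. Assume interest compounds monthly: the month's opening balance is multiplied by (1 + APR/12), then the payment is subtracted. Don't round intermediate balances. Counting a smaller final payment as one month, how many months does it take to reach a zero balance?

Monthly rate r = 12.2%/12 = 1.01667% = 0.0101667.
While 2.5% of the post-interest balance exceeds £50.00, each month B ← (B·(1+r))·(1 − 0.025), i.e. B shrinks by the factor (1+r)·0.975 = 0.98491.
This holds for months 1–124. Entering month 125 the balance is £1,973.57; 2.5% of the post-interest balance is now below £50.00, so the flat £50.00 minimum applies from here.
From month 125 a fixed £50.00 at rate r clears £1,973.57 in 51 more payments. Total: 124 + 51 = 175 months.

175 months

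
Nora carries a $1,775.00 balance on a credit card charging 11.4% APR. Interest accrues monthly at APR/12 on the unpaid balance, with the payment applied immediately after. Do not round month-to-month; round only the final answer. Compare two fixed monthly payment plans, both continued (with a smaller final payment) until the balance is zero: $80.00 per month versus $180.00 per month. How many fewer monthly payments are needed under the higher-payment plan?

Monthly rate r = 11.4%/12 = 0.95% = 0.0095.
At $80.00/mo: n = ⌈−ln(1 − rB₀/P)/ln(1+r)⌉ = 26 payments (last $2.83); total interest = total paid − $1,775.00 = $227.83.
At $180.00/mo: 11 payments (last $72.77); total interest $97.77.
Payments saved = 26 − 11 = 15.

15 fewer payments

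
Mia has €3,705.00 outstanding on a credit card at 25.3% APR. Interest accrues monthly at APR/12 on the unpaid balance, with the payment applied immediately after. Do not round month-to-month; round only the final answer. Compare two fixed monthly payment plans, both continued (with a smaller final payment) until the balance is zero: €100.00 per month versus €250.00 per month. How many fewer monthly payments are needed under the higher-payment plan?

55 fewer payments

Monthly rate r = 25.3%/12 = 2.10833% = 0.0210833.
At €100.00/mo: n = ⌈−ln(1 − rB₀/P)/ln(1+r)⌉ = 73 payments (last €82.08); total interest = total paid − €3,705.00 = €3,577.08.
At €250.00/mo: 18 payments (last €239.01); total interest €784.01.
Payments saved = 73 − 18 = 55.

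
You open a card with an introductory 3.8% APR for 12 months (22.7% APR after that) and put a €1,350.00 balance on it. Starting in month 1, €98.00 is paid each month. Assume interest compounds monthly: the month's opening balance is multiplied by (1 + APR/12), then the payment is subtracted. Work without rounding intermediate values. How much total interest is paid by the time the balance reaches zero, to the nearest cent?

Promo months 1–12 at r₀ = 3.8%/12 = 0.00316667; months 13+ at r₁ = 22.7%/12 = 0.0189167.
After month 12: iterate B ← B·(1+r₀) − €98.00 for 12 months → €205.50.
Then at r₁ with €98.00/mo: n₂ = −ln(1 − r₁·B/P)/ln(1+r₁) ≈ 2.16 → 3 more payments.
Total paid = 14·€98.00 + €15.79 = €1,387.79; interest = €1,387.79 − €1,350.00 = €37.79.

€37.79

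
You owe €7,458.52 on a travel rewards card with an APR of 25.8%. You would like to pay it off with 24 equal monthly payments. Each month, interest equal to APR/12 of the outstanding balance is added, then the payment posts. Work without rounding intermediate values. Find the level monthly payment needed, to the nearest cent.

€401.07

Monthly rate r = 25.8%/12 = 2.15% = 0.0215.
Level-payment amortization: P = B₀·r / (1 − (1+r)^(−n)) = 7458.52·0.0215 / (1 − 1.0215^(−24)).
Denominator 1 − (1+r)^(−24) = 0.399823348.
P = 160.358 / 0.399823348 ≈ 401.07.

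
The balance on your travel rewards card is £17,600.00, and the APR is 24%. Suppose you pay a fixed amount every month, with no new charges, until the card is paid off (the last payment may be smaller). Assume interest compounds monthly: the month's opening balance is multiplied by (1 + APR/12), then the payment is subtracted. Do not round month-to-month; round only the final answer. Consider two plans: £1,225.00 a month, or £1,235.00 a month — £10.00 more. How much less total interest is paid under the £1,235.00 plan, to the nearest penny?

£32.71

Monthly rate r = 24%/12 = 2% = 0.02.
At £1,225.00/mo: n = ⌈−ln(1 − rB₀/P)/ln(1+r)⌉ = 18 payments (last £132.05); total interest = total paid − £17,600.00 = £3,357.05.
At £1,235.00/mo: 17 payments (last £1,164.34); total interest £3,324.34.
Interest saved = £3,357.05 − £3,324.34 = £32.71.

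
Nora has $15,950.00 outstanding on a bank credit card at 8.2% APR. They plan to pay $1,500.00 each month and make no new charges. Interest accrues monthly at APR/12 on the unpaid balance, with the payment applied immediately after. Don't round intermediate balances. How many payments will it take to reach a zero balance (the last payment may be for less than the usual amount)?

12 payments

Monthly rate r = 8.2%/12 = 0.683333% = 0.00683333.
Recurrence: B ← B·(1+r) − $1,500.00.
Month 1: interest $108.99; balance after payment $14,558.99.
Month 2: interest $99.49; balance after payment $13,158.48.
Closed form: n = −ln(1 − rB₀/P)/ln(1+r) = −ln(0.92734)/ln(1.00683) ≈ 11.077, so the balance reaches zero during payment 12.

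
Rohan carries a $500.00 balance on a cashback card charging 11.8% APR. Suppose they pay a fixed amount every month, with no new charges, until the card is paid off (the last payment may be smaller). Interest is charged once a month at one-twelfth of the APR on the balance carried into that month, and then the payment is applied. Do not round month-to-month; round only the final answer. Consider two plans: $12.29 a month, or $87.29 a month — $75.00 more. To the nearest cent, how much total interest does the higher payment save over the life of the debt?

$124.51

Monthly rate r = 11.8%/12 = 0.983333% = 0.00983333.
At $12.29/mo: n = ⌈−ln(1 − rB₀/P)/ln(1+r)⌉ = 53 payments (last $2.62); total interest = total paid − $500.00 = $141.70.
At $87.29/mo: 6 payments (last $80.74); total interest $17.19.
Interest saved = $141.70 − $17.19 = $124.51.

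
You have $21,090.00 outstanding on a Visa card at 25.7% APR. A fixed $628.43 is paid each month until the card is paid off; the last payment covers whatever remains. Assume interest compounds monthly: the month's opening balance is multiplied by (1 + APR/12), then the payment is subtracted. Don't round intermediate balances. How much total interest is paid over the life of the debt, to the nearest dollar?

Monthly rate r = 25.7%/12 = 2.14167% = 0.0214167.
Payoff takes n = ⌈−ln(1 − rB₀/P)/ln(1+r)⌉ = ⌈59.860⌉ = 60 payments; the last is $541.48.
Total paid = 59·$628.43 + $541.48 = $37,618.85.
Total interest = total paid − principal = $37,618.85 − $21,090.00 = $16,528.85.

$16,529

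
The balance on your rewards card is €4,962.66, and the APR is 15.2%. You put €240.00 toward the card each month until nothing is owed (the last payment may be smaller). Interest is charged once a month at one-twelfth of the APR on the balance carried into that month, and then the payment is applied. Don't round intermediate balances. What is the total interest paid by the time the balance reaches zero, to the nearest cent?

€828.20

Monthly rate r = 15.2%/12 = 1.26667% = 0.0126667.
Payoff takes n = ⌈−ln(1 − rB₀/P)/ln(1+r)⌉ = ⌈24.128⌉ = 25 payments; the last is €30.86.
Total paid = 24·€240.00 + €30.86 = €5,790.86.
Total interest = total paid − principal = €5,790.86 − €4,962.66 = €828.20.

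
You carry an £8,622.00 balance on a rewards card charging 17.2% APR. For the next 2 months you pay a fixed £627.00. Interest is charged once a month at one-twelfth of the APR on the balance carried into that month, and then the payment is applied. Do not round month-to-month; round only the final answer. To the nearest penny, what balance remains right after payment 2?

Monthly rate r = 17.2%/12 = 1.43333% = 0.0143333.
Each month: B ← B·(1+r) − £627.00.
Month 1: interest £123.58; balance after payment £8,118.58.
Month 2: interest £116.37; balance after payment £7,607.95.

£7,607.95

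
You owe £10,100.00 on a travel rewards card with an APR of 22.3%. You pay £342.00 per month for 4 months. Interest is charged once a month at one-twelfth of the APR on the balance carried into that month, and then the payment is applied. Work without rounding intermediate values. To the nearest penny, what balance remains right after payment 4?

Monthly rate r = 22.3%/12 = 1.85833% = 0.0185833.
Each month: B ← B·(1+r) − £342.00.
Month 1: interest £187.69; balance after payment £9,945.69.
Month 2: interest £184.82; balance after payment £9,788.52.
Month 3: interest £181.90; balance after payment £9,628.42.
Month 4: interest £178.93; balance after payment £9,465.35.

£9,465.35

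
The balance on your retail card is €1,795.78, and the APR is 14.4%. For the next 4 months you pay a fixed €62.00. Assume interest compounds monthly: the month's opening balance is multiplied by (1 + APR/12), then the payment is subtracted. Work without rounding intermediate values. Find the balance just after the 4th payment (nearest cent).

Monthly rate r = 14.4%/12 = 1.2% = 0.012.
Each month: B ← B·(1+r) − €62.00.
Month 1: interest €21.55; balance after payment €1,755.33.
Month 2: interest €21.06; balance after payment €1,714.39.
Month 3: interest €20.57; balance after payment €1,672.97.
Month 4: interest €20.08; balance after payment €1,631.04.

€1,631.04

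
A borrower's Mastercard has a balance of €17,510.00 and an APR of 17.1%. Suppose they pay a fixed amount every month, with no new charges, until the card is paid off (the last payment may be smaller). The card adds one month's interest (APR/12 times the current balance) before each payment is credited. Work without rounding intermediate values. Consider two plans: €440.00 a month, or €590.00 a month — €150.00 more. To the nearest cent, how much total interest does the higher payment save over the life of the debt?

€3,110.76

Monthly rate r = 17.1%/12 = 1.425% = 0.01425.
At €440.00/mo: n = ⌈−ln(1 − rB₀/P)/ln(1+r)⌉ = 60 payments (last €75.02); total interest = total paid − €17,510.00 = €8,525.02.
At €590.00/mo: 39 payments (last €504.26); total interest €5,414.26.
Interest saved = €8,525.02 − €5,414.26 = €3,110.76.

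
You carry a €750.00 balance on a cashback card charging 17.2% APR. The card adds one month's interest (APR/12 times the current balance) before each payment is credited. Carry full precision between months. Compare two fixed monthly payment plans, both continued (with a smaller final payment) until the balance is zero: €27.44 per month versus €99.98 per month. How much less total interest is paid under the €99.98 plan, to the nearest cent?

Monthly rate r = 17.2%/12 = 1.43333% = 0.0143333.
At €27.44/mo: n = ⌈−ln(1 − rB₀/P)/ln(1+r)⌉ = 35 payments (last €25.69); total interest = total paid − €750.00 = €208.65.
At €99.98/mo: 8 payments (last €99.28); total interest €49.14.
Interest saved = €208.65 − €49.14 = €159.51.

€159.51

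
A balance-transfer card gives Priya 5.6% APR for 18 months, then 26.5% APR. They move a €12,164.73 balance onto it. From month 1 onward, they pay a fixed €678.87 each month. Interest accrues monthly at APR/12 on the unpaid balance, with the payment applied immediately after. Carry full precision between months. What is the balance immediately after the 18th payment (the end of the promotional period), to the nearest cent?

Promo months 1–18 at r₀ = 5.6%/12 = 0.00466667; months 19+ at r₁ = 26.5%/12 = 0.0220833.
After month 18: iterate B ← B·(1+r₀) − €678.87 for 18 months → €511.48.

€511.48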